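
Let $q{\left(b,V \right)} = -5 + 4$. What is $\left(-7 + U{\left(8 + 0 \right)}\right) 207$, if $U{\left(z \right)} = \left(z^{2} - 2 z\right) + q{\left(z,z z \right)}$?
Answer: $8280$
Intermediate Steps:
$q{\left(b,V \right)} = -1$
$U{\left(z \right)} = -1 + z^{2} - 2 z$ ($U{\left(z \right)} = \left(z^{2} - 2 z\right) - 1 = -1 + z^{2} - 2 z$)
$\left(-7 + U{\left(8 + 0 \right)}\right) 207 = \left(-7 - \left(1 - \left(8 + 0\right)^{2} + 2 \left(8 + 0\right)\right)\right) 207 = \left(-7 - \left(17 - 64\right)\right) 207 = \left(-7 - -47\right) 207 = \left(-7 + 47\right) 207 = 40 \cdot 207 = 8280$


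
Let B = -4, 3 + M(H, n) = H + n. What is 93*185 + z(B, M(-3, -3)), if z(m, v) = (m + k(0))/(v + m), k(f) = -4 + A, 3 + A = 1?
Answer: 223675/13 ≈ 17206.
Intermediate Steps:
M(H, n) = -3 + H + n (M(H, n) = -3 + (H + n) = -3 + H + n)
A = -2 (A = -3 + 1 = -2)
k(f) = -6 (k(f) = -4 - 2 = -6)
z(m, v) = (-6 + m)/(m + v) (z(m, v) = (m - 6)/(v + m) = (-6 + m)/(m + v))
93*185 + z(B, M(-3, -3)) = 93*185 + (-6 - 4)/(-4 + (-3 - 3 - 3)) = 17205 - 10/(-4 - 9) = 17205 - 10/(-13) = 17205 - 1/13*(-10) = 17205 + 10/13 = 223675/13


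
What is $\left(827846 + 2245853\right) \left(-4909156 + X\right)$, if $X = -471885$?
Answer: $-16539700340659$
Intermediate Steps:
$\left(827846 + 2245853\right) \left(-4909156 + X\right) = \left(827846 + 2245853\right) \left(-4909156 - 471885\right) = 3073699 \left(-5381041\right) = -16539700340659$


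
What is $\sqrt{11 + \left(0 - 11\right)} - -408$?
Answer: $408$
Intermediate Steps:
$\sqrt{11 + \left(0 - 11\right)} - -408 = \sqrt{11 + \left(0 - 11\right)} + 408 = \sqrt{11 - 11} + 408 = \sqrt{0} + 408 = 0 + 408 = 408$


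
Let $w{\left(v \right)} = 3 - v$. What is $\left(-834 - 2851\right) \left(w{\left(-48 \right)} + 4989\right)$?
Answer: $-18572400$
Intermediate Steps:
$\left(-834 - 2851\right) \left(w{\left(-48 \right)} + 4989\right) = \left(-834 - 2851\right) \left(\left(3 - -48\right) + 4989\right) = - 3685 \left(\left(3 + 48\right) + 4989\right) = - 3685 \left(51 + 4989\right) = \left(-3685\right) 5040 = -18572400$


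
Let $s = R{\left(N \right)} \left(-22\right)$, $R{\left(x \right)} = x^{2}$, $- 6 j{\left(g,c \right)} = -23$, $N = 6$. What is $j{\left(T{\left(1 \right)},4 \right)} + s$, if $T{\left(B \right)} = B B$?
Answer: $- \frac{4729}{6} \approx -788.17$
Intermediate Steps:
$T{\left(B \right)} = B^{2}$
$j{\left(g,c \right)} = \frac{23}{6}$ ($j{\left(g,c \right)} = \left(- \frac{1}{6}\right) \left(-23\right) = \frac{23}{6}$)
$s = -792$ ($s = 6^{2} \left(-22\right) = 36 \left(-22\right) = -792$)
$j{\left(T{\left(1 \right)},4 \right)} + s = \frac{23}{6} - 792 = - \frac{4729}{6}$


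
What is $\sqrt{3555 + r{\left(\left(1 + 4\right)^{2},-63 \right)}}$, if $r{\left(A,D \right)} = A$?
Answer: $2 \sqrt{895} \approx 59.833$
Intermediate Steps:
$\sqrt{3555 + r{\left(\left(1 + 4\right)^{2},-63 \right)}} = \sqrt{3555 + \left(1 + 4\right)^{2}} = \sqrt{3555 + 5^{2}} = \sqrt{3555 + 25} = \sqrt{3580} = 2 \sqrt{895}$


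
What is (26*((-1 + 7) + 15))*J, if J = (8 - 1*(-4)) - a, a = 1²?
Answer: 6006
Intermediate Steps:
a = 1
J = 11 (J = (8 - 1*(-4)) - 1*1 = (8 + 4) - 1 = 12 - 1 = 11)
(26*((-1 + 7) + 15))*J = (26*((-1 + 7) + 15))*11 = (26*(6 + 15))*11 = (26*21)*11 = 546*11 = 6006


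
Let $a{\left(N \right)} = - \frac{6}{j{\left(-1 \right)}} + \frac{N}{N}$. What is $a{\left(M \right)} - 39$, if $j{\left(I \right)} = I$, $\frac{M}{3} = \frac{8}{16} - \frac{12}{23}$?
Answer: $-32$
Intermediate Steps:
$M = - \frac{3}{46}$ ($M = 3 \left(\frac{8}{16} - \frac{12}{23}\right) = 3 \left(8 \cdot \frac{1}{16} - \frac{12}{23}\right) = 3 \left(\frac{1}{2} - \frac{12}{23}\right) = 3 \left(- \frac{1}{46}\right) = - \frac{3}{46} \approx -0.065217$)
$a{\left(N \right)} = 7$ ($a{\left(N \right)} = - \frac{6}{-1} + \frac{N}{N} = \left(-6\right) \left(-1\right) + 1 = 6 + 1 = 7$)
$a{\left(M \right)} - 39 = 7 - 39 = -32$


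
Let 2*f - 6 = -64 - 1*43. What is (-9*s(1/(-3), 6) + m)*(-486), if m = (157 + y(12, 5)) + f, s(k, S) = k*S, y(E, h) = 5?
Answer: -62937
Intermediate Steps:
f = -101/2 (f = 3 + (-64 - 1*43)/2 = 3 + (-64 - 43)/2 = 3 + (½)*(-107) = 3 - 107/2 = -101/2 ≈ -50.500)
s(k, S) = S*k
m = 223/2 (m = (157 + 5) - 101/2 = 162 - 101/2 = 223/2 ≈ 111.50)
(-9*s(1/(-3), 6) + m)*(-486) = (-54/(-3) + 223/2)*(-486) = (-54*(-1)/3 + 223/2)*(-486) = (-9*(-2) + 223/2)*(-486) = (18 + 223/2)*(-486) = (259/2)*(-486) = -62937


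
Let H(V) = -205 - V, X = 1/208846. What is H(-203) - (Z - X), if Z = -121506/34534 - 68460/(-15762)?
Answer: -26761305022413/9473339978014 ≈ -2.8249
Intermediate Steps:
X = 1/208846 ≈ 4.7882e-6
Z = 37418339/45360409 (Z = -121506*1/34534 - 68460*(-1/15762) = -60753/17267 + 11410/2627 = 37418339/45360409 ≈ 0.82491)
H(-203) - (Z - X) = (-205 - 1*(-203)) - (37418339/45360409 - 1*1/208846) = (-205 + 203) - (37418339/45360409 - 1/208846) = -2 - 1*7814625066385/9473339978014 = -2 - 7814625066385/9473339978014 = -26761305022413/9473339978014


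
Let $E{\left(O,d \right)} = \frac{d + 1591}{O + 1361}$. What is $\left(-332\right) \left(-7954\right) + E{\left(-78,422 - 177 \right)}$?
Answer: $\frac{3388055860}{1283} \approx 2.6407 \cdot 10^{6}$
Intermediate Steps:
$E{\left(O,d \right)} = \frac{1591 + d}{1361 + O}$
$\left(-332\right) \left(-7954\right) + E{\left(-78,422 - 177 \right)} = \left(-332\right) \left(-7954\right) + \frac{1591 + \left(422 - 177\right)}{1361 - 78} = 2640728 + \frac{1591 + 245}{1283} = 2640728 + \frac{1}{1283} \cdot 1836 = 2640728 + \frac{1836}{1283} = \frac{3388055860}{1283}$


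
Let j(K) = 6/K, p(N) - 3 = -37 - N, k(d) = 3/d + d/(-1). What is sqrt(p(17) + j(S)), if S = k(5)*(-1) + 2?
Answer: 3*I*sqrt(89)/4 ≈ 7.0755*I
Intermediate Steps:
k(d) = -d + 3/d (k(d) = 3/d + d*(-1) = 3/d - d = -d + 3/d)
p(N) = -34 - N (p(N) = 3 + (-37 - N) = -34 - N)
S = 32/5 (S = (-1*5 + 3/5)*(-1) + 2 = (-5 + 3*(1/5))*(-1) + 2 = (-5 + 3/5)*(-1) + 2 = -22/5*(-1) + 2 = 22/5 + 2 = 32/5 ≈ 6.4000)
sqrt(p(17) + j(S)) = sqrt((-34 - 1*17) + 6/(32/5)) = sqrt((-34 - 17) + 6*(5/32)) = sqrt(-51 + 15/16) = sqrt(-801/16) = 3*I*sqrt(89)/4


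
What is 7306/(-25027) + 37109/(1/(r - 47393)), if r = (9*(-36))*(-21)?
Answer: -37696097896733/25027 ≈ -1.5062e+9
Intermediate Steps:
r = 6804 (r = -324*(-21) = 6804)
7306/(-25027) + 37109/(1/(r - 47393)) = 7306/(-25027) + 37109/(1/(6804 - 47393)) = 7306*(-1/25027) + 37109/(1/(-40589)) = -7306/25027 + 37109/(-1/40589) = -7306/25027 + 37109*(-40589) = -7306/25027 - 1506217201 = -37696097896733/25027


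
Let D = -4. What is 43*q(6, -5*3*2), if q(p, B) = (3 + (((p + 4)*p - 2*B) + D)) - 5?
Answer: 4902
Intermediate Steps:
q(p, B) = -6 - 2*B + p*(4 + p) (q(p, B) = (3 + (((p + 4)*p - 2*B) - 4)) - 5 = (3 + (((4 + p)*p - 2*B) - 4)) - 5 = (3 + ((p*(4 + p) - 2*B) - 4)) - 5 = (3 + ((-2*B + p*(4 + p)) - 4)) - 5 = (3 + (-4 - 2*B + p*(4 + p))) - 5 = (-1 - 2*B + p*(4 + p)) - 5 = -6 - 2*B + p*(4 + p))
43*q(6, -5*3*2) = 43*(-6 + 6**2 - 2*(-5*3)*2 + 4*6) = 43*(-6 + 36 - (-30)*2 + 24) = 43*(-6 + 36 - 2*(-30) + 24) = 43*(-6 + 36 + 60 + 24) = 43*114 = 4902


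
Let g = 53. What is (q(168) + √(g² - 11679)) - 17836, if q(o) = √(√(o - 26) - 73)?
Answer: -17836 + √(-73 + √142) + I*√8870 ≈ -17836.0 + 102.0*I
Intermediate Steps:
q(o) = √(-73 + √(-26 + o)) (q(o) = √(√(-26 + o) - 73) = √(-73 + √(-26 + o)))
(q(168) + √(g² - 11679)) - 17836 = (√(-73 + √(-26 + 168)) + √(53² - 11679)) - 17836 = (√(-73 + √142) + √(2809 - 11679)) - 17836 = (√(-73 + √142) + √(-8870)) - 17836 = (√(-73 + √142) + I*√8870) - 17836 = -17836 + √(-73 + √142) + I*√8870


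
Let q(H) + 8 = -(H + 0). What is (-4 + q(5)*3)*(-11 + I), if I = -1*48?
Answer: 2537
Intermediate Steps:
I = -48
q(H) = -8 - H (q(H) = -8 - (H + 0) = -8 - H)
(-4 + q(5)*3)*(-11 + I) = (-4 + (-8 - 1*5)*3)*(-11 - 48) = (-4 + (-8 - 5)*3)*(-59) = (-4 - 13*3)*(-59) = (-4 - 39)*(-59) = -43*(-59) = 2537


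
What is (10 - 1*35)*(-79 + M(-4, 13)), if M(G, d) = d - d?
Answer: 1975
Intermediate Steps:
M(G, d) = 0
(10 - 1*35)*(-79 + M(-4, 13)) = (10 - 1*35)*(-79 + 0) = (10 - 35)*(-79) = -25*(-79) = 1975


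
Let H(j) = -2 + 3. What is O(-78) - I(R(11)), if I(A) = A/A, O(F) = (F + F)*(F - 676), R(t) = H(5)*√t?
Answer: 117623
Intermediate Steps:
H(j) = 1
R(t) = √t (R(t) = 1*√t = √t)
O(F) = 2*F*(-676 + F) (O(F) = (2*F)*(-676 + F) = 2*F*(-676 + F))
I(A) = 1
O(-78) - I(R(11)) = 2*(-78)*(-676 - 78) - 1*1 = 2*(-78)*(-754) - 1 = 117624 - 1 = 117623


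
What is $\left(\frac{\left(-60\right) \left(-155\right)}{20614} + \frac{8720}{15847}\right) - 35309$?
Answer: $- \frac{5767032973371}{163335029} \approx -35308.0$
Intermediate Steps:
$\left(\frac{\left(-60\right) \left(-155\right)}{20614} + \frac{8720}{15847}\right) - 35309 = \left(9300 \cdot \frac{1}{20614} + 8720 \cdot \frac{1}{15847}\right) - 35309 = \left(\frac{4650}{10307} + \frac{8720}{15847}\right) - 35309 = \frac{163565590}{163335029} - 35309 = - \frac{5767032973371}{163335029}$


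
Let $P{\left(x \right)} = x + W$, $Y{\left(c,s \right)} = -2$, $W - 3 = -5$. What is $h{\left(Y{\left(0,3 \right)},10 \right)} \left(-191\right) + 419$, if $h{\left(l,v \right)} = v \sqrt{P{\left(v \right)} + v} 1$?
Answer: $419 - 5730 \sqrt{2} \approx -7684.4$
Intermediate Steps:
$W = -2$ ($W = 3 - 5 = -2$)
$P{\left(x \right)} = -2 + x$ ($P{\left(x \right)} = x - 2 = -2 + x$)
$h{\left(l,v \right)} = v \sqrt{-2 + 2 v}$ ($h{\left(l,v \right)} = v \sqrt{\left(-2 + v\right) + v} 1 = v \sqrt{-2 + 2 v} 1 = v \sqrt{-2 + 2 v}$)
$h{\left(Y{\left(0,3 \right)},10 \right)} \left(-191\right) + 419 = 10 \sqrt{-2 + 2 \cdot 10} \left(-191\right) + 419 = 10 \sqrt{-2 + 20} \left(-191\right) + 419 = 10 \sqrt{18} \left(-191\right) + 419 = 10 \cdot 3 \sqrt{2} \left(-191\right) + 419 = 30 \sqrt{2} \left(-191\right) + 419 = - 5730 \sqrt{2} + 419 = 419 - 5730 \sqrt{2}$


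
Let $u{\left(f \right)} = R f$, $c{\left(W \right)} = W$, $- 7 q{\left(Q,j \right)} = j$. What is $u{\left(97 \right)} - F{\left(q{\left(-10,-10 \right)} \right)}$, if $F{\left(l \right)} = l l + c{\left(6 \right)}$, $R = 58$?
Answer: $\frac{275280}{49} \approx 5618.0$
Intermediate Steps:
$q{\left(Q,j \right)} = - \frac{j}{7}$
$u{\left(f \right)} = 58 f$
$F{\left(l \right)} = 6 + l^{2}$ ($F{\left(l \right)} = l l + 6 = l^{2} + 6 = 6 + l^{2}$)
$u{\left(97 \right)} - F{\left(q{\left(-10,-10 \right)} \right)} = 58 \cdot 97 - \left(6 + \left(\left(- \frac{1}{7}\right) \left(-10\right)\right)^{2}\right) = 5626 - \left(6 + \left(\frac{10}{7}\right)^{2}\right) = 5626 - \left(6 + \frac{100}{49}\right) = 5626 - \frac{394}{49} = \frac{275280}{49}$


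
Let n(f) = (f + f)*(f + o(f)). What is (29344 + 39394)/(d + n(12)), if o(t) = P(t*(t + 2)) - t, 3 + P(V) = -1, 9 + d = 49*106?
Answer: 68738/5089 ≈ 13.507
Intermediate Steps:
d = 5185 (d = -9 + 49*106 = -9 + 5194 = 5185)
P(V) = -4 (P(V) = -3 - 1 = -4)
o(t) = -4 - t
n(f) = -8*f (n(f) = (f + f)*(f + (-4 - f)) = (2*f)*(-4) = -8*f)
(29344 + 39394)/(d + n(12)) = (29344 + 39394)/(5185 - 8*12) = 68738/(5185 - 96) = 68738/5089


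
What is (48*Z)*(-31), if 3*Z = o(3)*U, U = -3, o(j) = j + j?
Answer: 8928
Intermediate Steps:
o(j) = 2*j
Z = -6 (Z = ((2*3)*(-3))/3 = (6*(-3))/3 = (⅓)*(-18) = -6)
(48*Z)*(-31) = (48*(-6))*(-31) = -288*(-31) = 8928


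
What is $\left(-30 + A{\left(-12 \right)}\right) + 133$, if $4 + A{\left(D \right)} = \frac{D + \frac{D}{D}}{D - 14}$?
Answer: $\frac{2585}{26} \approx 99.423$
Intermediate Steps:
$A{\left(D \right)} = -4 + \frac{1 + D}{-14 + D}$ ($A{\left(D \right)} = -4 + \frac{D + \frac{D}{D}}{D - 14} = -4 + \frac{D + 1}{-14 + D} = -4 + \frac{1 + D}{-14 + D}$)
$\left(-30 + A{\left(-12 \right)}\right) + 133 = \left(-30 + \frac{3 \left(19 - -12\right)}{-14 - 12}\right) + 133 = \left(-30 + \frac{3 \left(19 + 12\right)}{-26}\right) + 133 = \left(-30 + 3 \left(- \frac{1}{26}\right) 31\right) + 133 = \left(-30 - \frac{93}{26}\right) + 133 = - \frac{873}{26} + 133 = \frac{2585}{26}$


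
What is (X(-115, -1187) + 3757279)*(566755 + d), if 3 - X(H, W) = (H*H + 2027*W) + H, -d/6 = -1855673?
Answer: 71962462825253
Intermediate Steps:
d = 11134038 (d = -6*(-1855673) = 11134038)
X(H, W) = 3 - H - H² - 2027*W (X(H, W) = 3 - ((H*H + 2027*W) + H) = 3 - ((H² + 2027*W) + H) = 3 - (H + H² + 2027*W) = 3 + (-H - H² - 2027*W) = 3 - H - H² - 2027*W)
(X(-115, -1187) + 3757279)*(566755 + d) = ((3 - 1*(-115) - 1*(-115)² - 2027*(-1187)) + 3757279)*(566755 + 11134038) = ((3 + 115 - 1*13225 + 2406049) + 3757279)*11700793 = ((3 + 115 - 13225 + 2406049) + 3757279)*11700793 = (2392942 + 3757279)*11700793 = 6150221*11700793 = 71962462825253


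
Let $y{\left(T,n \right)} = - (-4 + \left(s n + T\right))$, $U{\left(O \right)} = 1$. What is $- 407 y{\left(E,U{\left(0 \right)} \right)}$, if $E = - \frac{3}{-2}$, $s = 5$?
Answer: $\frac{2035}{2} \approx 1017.5$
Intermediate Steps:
$E = \frac{3}{2}$ ($E = \left(-3\right) \left(- \frac{1}{2}\right) = \frac{3}{2} \approx 1.5$)
$y{\left(T,n \right)} = 4 - T - 5 n$ ($y{\left(T,n \right)} = - (-4 + \left(5 n + T\right)) = - (-4 + \left(T + 5 n\right)) = - (-4 + T + 5 n) = 4 - T - 5 n$)
$- 407 y{\left(E,U{\left(0 \right)} \right)} = - 407 \left(4 - \frac{3}{2} - 5\right) = \left(-407\right) \left(- \frac{5}{2}\right) = \frac{2035}{2}$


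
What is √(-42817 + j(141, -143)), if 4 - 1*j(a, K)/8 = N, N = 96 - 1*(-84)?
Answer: 5*I*√1769 ≈ 210.3*I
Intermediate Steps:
N = 180 (N = 96 + 84 = 180)
j(a, K) = -1408 (j(a, K) = 32 - 8*180 = 32 - 1440 = -1408)
√(-42817 + j(141, -143)) = √(-42817 - 1408) = √(-44225) = 5*I*√1769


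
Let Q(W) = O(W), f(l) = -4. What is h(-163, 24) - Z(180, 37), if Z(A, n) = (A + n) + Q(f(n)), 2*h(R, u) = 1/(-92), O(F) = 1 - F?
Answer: -40849/184 ≈ -222.01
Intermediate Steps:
h(R, u) = -1/184 (h(R, u) = (½)/(-92) = (½)*(-1/92) = -1/184)
Q(W) = 1 - W
Z(A, n) = 5 + A + n (Z(A, n) = (A + n) + (1 - 1*(-4)) = (A + n) + (1 + 4) = (A + n) + 5 = 5 + A + n)
h(-163, 24) - Z(180, 37) = -1/184 - (5 + 180 + 37) = -1/184 - 1*222 = -1/184 - 222 = -40849/184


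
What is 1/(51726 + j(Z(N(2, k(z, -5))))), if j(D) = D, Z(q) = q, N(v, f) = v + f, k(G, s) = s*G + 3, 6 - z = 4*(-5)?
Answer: 1/51601 ≈ 1.9379e-5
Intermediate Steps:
z = 26 (z = 6 - 4*(-5) = 6 - 1*(-20) = 6 + 20 = 26)
k(G, s) = 3 + G*s (k(G, s) = G*s + 3 = 3 + G*s)
N(v, f) = f + v
1/(51726 + j(Z(N(2, k(z, -5))))) = 1/(51726 + ((3 + 26*(-5)) + 2)) = 1/(51726 + ((3 - 130) + 2)) = 1/(51726 + (-127 + 2)) = 1/(51726 - 125) = 1/51601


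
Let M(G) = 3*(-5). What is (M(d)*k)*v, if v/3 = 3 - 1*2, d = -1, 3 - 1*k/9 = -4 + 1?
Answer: -2430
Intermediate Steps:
k = 54 (k = 27 - 9*(-4 + 1) = 27 - 9*(-3) = 27 + 27 = 54)
v = 3 (v = 3*(3 - 1*2) = 3*(3 - 2) = 3*1 = 3)
M(G) = -15
(M(d)*k)*v = -15*54*3 = -810*3 = -2430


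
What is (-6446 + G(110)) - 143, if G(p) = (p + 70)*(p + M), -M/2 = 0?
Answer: 13211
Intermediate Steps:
M = 0 (M = -2*0 = 0)
G(p) = p*(70 + p) (G(p) = (p + 70)*(p + 0) = (70 + p)*p = p*(70 + p))
(-6446 + G(110)) - 143 = (-6446 + 110*(70 + 110)) - 143 = (-6446 + 110*180) - 143 = (-6446 + 19800) - 143 = 13354 - 143 = 13211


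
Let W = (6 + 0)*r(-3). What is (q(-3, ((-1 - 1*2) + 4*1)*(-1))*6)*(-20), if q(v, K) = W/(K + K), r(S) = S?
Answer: -1080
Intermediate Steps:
W = -18 (W = (6 + 0)*(-3) = 6*(-3) = -18)
q(v, K) = -9/K (q(v, K) = -18/(K + K) = -18*1/(2*K) = -9/K)
(q(-3, ((-1 - 1*2) + 4*1)*(-1))*6)*(-20) = (-9*(-1/((-1 - 1*2) + 4*1))*6)*(-20) = (-9*(-1/((-1 - 2) + 4))*6)*(-20) = (-9*(-1/(-3 + 4))*6)*(-20) = (-9/(1*(-1))*6)*(-20) = (-9/(-1)*6)*(-20) = (-9*(-1)*6)*(-20) = (9*6)*(-20) = 54*(-20) = -1080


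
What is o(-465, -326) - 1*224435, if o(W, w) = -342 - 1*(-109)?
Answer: -224668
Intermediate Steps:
o(W, w) = -233 (o(W, w) = -342 + 109 = -233)
o(-465, -326) - 1*224435 = -233 - 1*224435 = -233 - 224435 = -224668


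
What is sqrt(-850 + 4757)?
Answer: sqrt(3907) ≈ 62.506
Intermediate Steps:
sqrt(-850 + 4757) = sqrt(3907)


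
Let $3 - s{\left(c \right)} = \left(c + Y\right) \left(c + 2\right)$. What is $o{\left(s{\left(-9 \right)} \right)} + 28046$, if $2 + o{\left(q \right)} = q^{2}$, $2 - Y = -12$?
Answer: $29488$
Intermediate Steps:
$Y = 14$ ($Y = 2 - -12 = 2 + 12 = 14$)
$s{\left(c \right)} = 3 - \left(2 + c\right) \left(14 + c\right)$ ($s{\left(c \right)} = 3 - \left(c + 14\right) \left(c + 2\right) = 3 - \left(14 + c\right) \left(2 + c\right) = 3 - \left(2 + c\right) \left(14 + c\right)$)
$o{\left(q \right)} = -2 + q^{2}$
$o{\left(s{\left(-9 \right)} \right)} + 28046 = \left(-2 + \left(-25 - \left(-9\right)^{2} - -144\right)^{2}\right) + 28046 = \left(-2 + \left(-25 - 81 + 144\right)^{2}\right) + 28046 = \left(-2 + 38^{2}\right) + 28046 = \left(-2 + 1444\right) + 28046 = 1442 + 28046 = 29488$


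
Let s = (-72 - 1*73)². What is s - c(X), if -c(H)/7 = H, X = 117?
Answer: 21844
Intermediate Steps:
c(H) = -7*H
s = 21025 (s = (-72 - 73)² = (-145)² = 21025)
s - c(X) = 21025 - (-7)*117 = 21025 - 1*(-819) = 21025 + 819 = 21844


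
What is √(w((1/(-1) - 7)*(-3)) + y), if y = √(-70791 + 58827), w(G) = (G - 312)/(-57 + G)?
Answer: √(1056 + 242*I*√2991)/11 ≈ 7.6959 + 7.1063*I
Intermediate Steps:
w(G) = (-312 + G)/(-57 + G)
y = 2*I*√2991 (y = √(-11964) = 2*I*√2991 ≈ 109.38*I)
√(w((1/(-1) - 7)*(-3)) + y) = √((-312 + (1/(-1) - 7)*(-3))/(-57 + (1/(-1) - 7)*(-3)) + 2*I*√2991) = √((-312 + (-1 - 7)*(-3))/(-57 + (-1 - 7)*(-3)) + 2*I*√2991) = √((-312 - 8*(-3))/(-57 - 8*(-3)) + 2*I*√2991) = √((-312 + 24)/(-57 + 24) + 2*I*√2991) = √(-288/(-33) + 2*I*√2991) = √(-1/33*(-288) + 2*I*√2991) = √(96/11 + 2*I*√2991)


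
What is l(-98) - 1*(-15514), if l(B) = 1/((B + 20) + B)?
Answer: 2730463/176 ≈ 15514.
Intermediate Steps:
l(B) = 1/(20 + 2*B) (l(B) = 1/((20 + B) + B) = 1/(20 + 2*B))
l(-98) - 1*(-15514) = 1/(2*(10 - 98)) - 1*(-15514) = (1/2)/(-88) + 15514 = (1/2)*(-1/88) + 15514 = -1/176 + 15514 = 2730463/176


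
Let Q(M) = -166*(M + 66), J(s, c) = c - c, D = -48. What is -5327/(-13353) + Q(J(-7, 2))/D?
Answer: 12212597/53412 ≈ 228.65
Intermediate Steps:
J(s, c) = 0
Q(M) = -10956 - 166*M (Q(M) = -166*(66 + M) = -10956 - 166*M)
-5327/(-13353) + Q(J(-7, 2))/D = -5327/(-13353) + (-10956 - 166*0)/(-48) = -5327*(-1/13353) + (-10956 + 0)*(-1/48) = 5327/13353 - 10956*(-1/48) = 5327/13353 + 913/4 = 12212597/53412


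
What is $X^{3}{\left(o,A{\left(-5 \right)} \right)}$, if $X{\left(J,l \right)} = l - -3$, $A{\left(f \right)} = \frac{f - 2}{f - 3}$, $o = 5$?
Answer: $\frac{29791}{512} \approx 58.186$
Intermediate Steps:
$A{\left(f \right)} = \frac{-2 + f}{-3 + f}$
$X{\left(J,l \right)} = 3 + l$ ($X{\left(J,l \right)} = l + 3 = 3 + l$)
$X^{3}{\left(o,A{\left(-5 \right)} \right)} = \left(3 + \frac{-2 - 5}{-3 - 5}\right)^{3} = \left(3 + \frac{1}{-8} \left(-7\right)\right)^{3} = \left(3 - - \frac{7}{8}\right)^{3} = \left(3 + \frac{7}{8}\right)^{3} = \left(\frac{31}{8}\right)^{3} = \frac{29791}{512}$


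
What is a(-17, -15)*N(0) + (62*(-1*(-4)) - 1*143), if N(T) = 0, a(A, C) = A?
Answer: 105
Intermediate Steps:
a(-17, -15)*N(0) + (62*(-1*(-4)) - 1*143) = -17*0 + (62*(-1*(-4)) - 1*143) = 0 + (62*4 - 143) = 0 + (248 - 143) = 0 + 105 = 105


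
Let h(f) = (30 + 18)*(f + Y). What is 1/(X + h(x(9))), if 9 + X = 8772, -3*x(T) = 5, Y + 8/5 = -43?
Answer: 5/32711 ≈ 0.00015285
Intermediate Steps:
Y = -223/5 (Y = -8/5 - 43 = -223/5 ≈ -44.600)
x(T) = -5/3 (x(T) = -⅓*5 = -5/3)
X = 8763 (X = -9 + 8772 = 8763)
h(f) = -10704/5 + 48*f (h(f) = (30 + 18)*(f - 223/5) = 48*(-223/5 + f) = -10704/5 + 48*f)
1/(X + h(x(9))) = 1/(8763 + (-10704/5 + 48*(-5/3))) = 1/(8763 + (-10704/5 - 80)) = 1/(8763 - 11104/5) = 1/(32711/5) = 5/32711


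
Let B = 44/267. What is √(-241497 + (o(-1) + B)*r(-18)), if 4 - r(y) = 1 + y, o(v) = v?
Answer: I*√1913036666/89 ≈ 491.44*I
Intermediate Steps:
r(y) = 3 - y (r(y) = 4 - (1 + y) = 4 + (-1 - y) = 3 - y)
B = 44/267 (B = 44*(1/267) = 44/267 ≈ 0.16479)
√(-241497 + (o(-1) + B)*r(-18)) = √(-241497 + (-1 + 44/267)*(3 - 1*(-18))) = √(-241497 - 223*(3 + 18)/267) = √(-241497 - 223/267*21) = √(-241497 - 1561/89) = √(-21494794/89) = I*√1913036666/89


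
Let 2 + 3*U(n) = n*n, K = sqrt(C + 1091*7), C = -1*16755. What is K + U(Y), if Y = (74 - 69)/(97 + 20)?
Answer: -27353/41067 + I*sqrt(9118) ≈ -0.66606 + 95.488*I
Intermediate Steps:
C = -16755
K = I*sqrt(9118) (K = sqrt(-16755 + 1091*7) = sqrt(-16755 + 7637) = sqrt(-9118) = I*sqrt(9118) ≈ 95.488*I)
Y = 5/117 ≈ 0.042735
U(n) = -2/3 + n**2/3 (U(n) = -2/3 + (n*n)/3 = -2/3 + n**2/3)
K + U(Y) = I*sqrt(9118) + (-2/3 + (5/117)**2/3) = I*sqrt(9118) + (-2/3 + (1/3)*(25/13689)) = I*sqrt(9118) + (-2/3 + 25/41067) = I*sqrt(9118) - 27353/41067 = -27353/41067 + I*sqrt(9118)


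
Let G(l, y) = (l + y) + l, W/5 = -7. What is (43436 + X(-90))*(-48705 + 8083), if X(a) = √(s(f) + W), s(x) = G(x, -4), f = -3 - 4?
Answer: -1764457192 - 40622*I*√53 ≈ -1.7645e+9 - 2.9573e+5*I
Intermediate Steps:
W = -35 (W = 5*(-7) = -35)
G(l, y) = y + 2*l
f = -7
s(x) = -4 + 2*x
X(a) = I*√53 (X(a) = √((-4 + 2*(-7)) - 35) = √((-4 - 14) - 35) = √(-18 - 35) = √(-53) = I*√53)
(43436 + X(-90))*(-48705 + 8083) = (43436 + I*√53)*(-48705 + 8083) = (43436 + I*√53)*(-40622) = -1764457192 - 40622*I*√53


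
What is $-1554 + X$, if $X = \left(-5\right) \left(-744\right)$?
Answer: $2166$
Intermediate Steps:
$X = 3720$
$-1554 + X = -1554 + 3720 = 2166$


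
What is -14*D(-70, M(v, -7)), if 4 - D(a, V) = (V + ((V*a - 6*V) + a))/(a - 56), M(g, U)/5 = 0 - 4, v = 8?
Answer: -1934/9 ≈ -214.89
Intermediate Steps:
M(g, U) = -20 (M(g, U) = 5*(0 - 4) = 5*(-4) = -20)
D(a, V) = 4 - (a - 5*V + V*a)/(-56 + a) (D(a, V) = 4 - (V + ((V*a - 6*V) + a))/(a - 56) = 4 - (V + ((-6*V + V*a) + a))/(-56 + a) = 4 - (V + (a - 6*V + V*a))/(-56 + a) = 4 - (a - 5*V + V*a)/(-56 + a))
-14*D(-70, M(v, -7)) = -14*(-224 + 3*(-70) + 5*(-20) - 1*(-20)*(-70))/(-56 - 70) = -14*(-224 - 210 - 100 - 1400)/(-126) = -(-1)*(-1934)/9 = -14*967/63 = -1934/9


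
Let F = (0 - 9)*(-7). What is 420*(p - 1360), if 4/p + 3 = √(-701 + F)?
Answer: -369571440/647 - 1680*I*√638/647 ≈ -5.7121e+5 - 65.587*I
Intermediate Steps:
F = 63 (F = -9*(-7) = 63)
p = 4/(-3 + I*√638) (p = 4/(-3 + √(-701 + 63)) = 4/(-3 + √(-638)) = 4/(-3 + I*√638) ≈ -0.018547 - 0.15616*I)
420*(p - 1360) = 420*((-12/647 - 4*I*√638/647) - 1360) = 420*(-879932/647 - 4*I*√638/647) = -369571440/647 - 1680*I*√638/647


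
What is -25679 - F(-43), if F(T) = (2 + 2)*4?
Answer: -25695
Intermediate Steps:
F(T) = 16 (F(T) = 4*4 = 16)
-25679 - F(-43) = -25679 - 1*16 = -25679 - 16 = -25695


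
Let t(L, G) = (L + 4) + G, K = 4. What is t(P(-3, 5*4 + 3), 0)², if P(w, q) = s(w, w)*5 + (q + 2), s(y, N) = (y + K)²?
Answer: 1156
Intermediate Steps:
s(y, N) = (4 + y)² (s(y, N) = (y + 4)² = (4 + y)²)
P(w, q) = 2 + q + 5*(4 + w)² (P(w, q) = (4 + w)²*5 + (q + 2) = 5*(4 + w)² + (2 + q) = 2 + q + 5*(4 + w)²)
t(L, G) = 4 + G + L (t(L, G) = (4 + L) + G = 4 + G + L)
t(P(-3, 5*4 + 3), 0)² = (4 + 0 + (2 + (5*4 + 3) + 5*(4 - 3)²))² = (4 + 0 + (2 + (20 + 3) + 5*1²))² = (4 + 0 + (2 + 23 + 5*1))² = (4 + 0 + (2 + 23 + 5))² = (4 + 0 + 30)² = 34² = 1156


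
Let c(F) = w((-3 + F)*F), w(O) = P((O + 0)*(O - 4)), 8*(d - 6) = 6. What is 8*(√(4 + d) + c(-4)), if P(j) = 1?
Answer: 8 + 4*√43 ≈ 34.230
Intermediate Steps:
d = 27/4 (d = 6 + (⅛)*6 = 6 + ¾ = 27/4 ≈ 6.7500)
w(O) = 1
c(F) = 1
8*(√(4 + d) + c(-4)) = 8*(√(4 + 27/4) + 1) = 8*(√(43/4) + 1) = 8*(√43/2 + 1) = 8*(1 + √43/2) = 8 + 4*√43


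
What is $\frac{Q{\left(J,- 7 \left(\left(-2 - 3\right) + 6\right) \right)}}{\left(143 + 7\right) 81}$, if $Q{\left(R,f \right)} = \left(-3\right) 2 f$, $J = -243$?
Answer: $\frac{7}{2025} \approx 0.0034568$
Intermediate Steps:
$Q{\left(R,f \right)} = - 6 f$
$\frac{Q{\left(J,- 7 \left(\left(-2 - 3\right) + 6\right) \right)}}{\left(143 + 7\right) 81} = \frac{\left(-6\right) \left(- 7 \left(\left(-2 - 3\right) + 6\right)\right)}{\left(143 + 7\right) 81} = \frac{\left(-6\right) \left(- 7 \left(\left(-2 - 3\right) + 6\right)\right)}{150 \cdot 81} = \frac{\left(-6\right) \left(- 7 \left(-5 + 6\right)\right)}{12150} = - 6 \left(\left(-7\right) 1\right) \frac{1}{12150} = \left(-6\right) \left(-7\right) \frac{1}{12150} = 42 \cdot \frac{1}{12150} = \frac{7}{2025}$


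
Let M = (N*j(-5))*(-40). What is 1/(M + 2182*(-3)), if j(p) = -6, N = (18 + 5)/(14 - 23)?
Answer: -3/21478 ≈ -0.00013968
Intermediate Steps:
N = -23/9 (N = 23/(-9) = 23*(-⅑) = -23/9 ≈ -2.5556)
M = -1840/3 (M = -23/9*(-6)*(-40) = (46/3)*(-40) = -1840/3 ≈ -613.33)
1/(M + 2182*(-3)) = 1/(-1840/3 + 2182*(-3)) = 1/(-1840/3 - 6546) = 1/(-21478/3) = -3/21478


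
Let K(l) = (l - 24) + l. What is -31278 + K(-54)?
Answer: -31410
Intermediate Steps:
K(l) = -24 + 2*l (K(l) = (-24 + l) + l = -24 + 2*l)
-31278 + K(-54) = -31278 + (-24 + 2*(-54)) = -31278 + (-24 - 108) = -31278 - 132 = -31410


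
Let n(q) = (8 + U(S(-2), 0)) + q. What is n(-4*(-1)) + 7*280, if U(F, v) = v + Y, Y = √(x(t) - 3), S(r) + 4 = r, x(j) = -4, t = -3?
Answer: 1972 + I*√7 ≈ 1972.0 + 2.6458*I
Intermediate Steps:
S(r) = -4 + r
Y = I*√7 (Y = √(-4 - 3) = √(-7) = I*√7 ≈ 2.6458*I)
U(F, v) = v + I*√7
n(q) = 8 + q + I*√7 (n(q) = (8 + (0 + I*√7)) + q = (8 + I*√7) + q = 8 + q + I*√7)
n(-4*(-1)) + 7*280 = (8 - 4*(-1) + I*√7) + 7*280 = (8 + 4 + I*√7) + 1960 = (12 + I*√7) + 1960 = 1972 + I*√7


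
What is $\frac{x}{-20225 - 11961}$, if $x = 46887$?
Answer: $- \frac{46887}{32186} \approx -1.4568$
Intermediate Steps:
$\frac{x}{-20225 - 11961} = \frac{46887}{-20225 - 11961} = \frac{46887}{-32186} = 46887 \left(- \frac{1}{32186}\right) = - \frac{46887}{32186}$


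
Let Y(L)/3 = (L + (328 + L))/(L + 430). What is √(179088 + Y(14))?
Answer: √245174765/37 ≈ 423.19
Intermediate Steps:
Y(L) = 3*(328 + 2*L)/(430 + L) (Y(L) = 3*((L + (328 + L))/(L + 430)) = 3*((328 + 2*L)/(430 + L)) = 3*(328 + 2*L)/(430 + L))
√(179088 + Y(14)) = √(179088 + 6*(164 + 14)/(430 + 14)) = √(179088 + 6*178/444) = √(179088 + 6*(1/444)*178) = √(179088 + 89/37) = √(6626345/37) = √245174765/37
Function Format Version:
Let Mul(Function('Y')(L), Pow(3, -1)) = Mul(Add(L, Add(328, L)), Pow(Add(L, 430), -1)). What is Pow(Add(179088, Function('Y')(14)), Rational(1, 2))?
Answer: Mul(Rational(1, 37), Pow(245174765, Rational(1, 2))) ≈ 423.19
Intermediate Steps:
Function('Y')(L) = Mul(3, Pow(Add(430, L), -1), Add(328, Mul(2, L))) (Function('Y')(L) = Mul(3, Mul(Add(L, Add(328, L)), Pow(Add(L, 430), -1))) = Mul(3, Mul(Add(328, Mul(2, L)), Pow(Add(430, L), -1))) = Mul(3, Mul(Pow(Add(430, L), -1), Add(328, Mul(2, L)))) = Mul(3, Pow(Add(430, L), -1), Add(328, Mul(2, L))))
Pow(Add(179088, Function('Y')(14)), Rational(1, 2)) = Pow(Add(179088, Mul(6, Pow(Add(430, 14), -1), Add(164, 14))), Rational(1, 2)) = Pow(Add(179088, Mul(6, Pow(444, -1), 178)), Rational(1, 2)) = Pow(Add(179088, Mul(6, Rational(1, 444), 178)), Rational(1, 2)) = Pow(Add(179088, Rational(89, 37)), Rational(1, 2)) = Pow(Rational(6626345, 37), Rational(1, 2)) = Mul(Rational(1, 37), Pow(245174765, Rational(1, 2)))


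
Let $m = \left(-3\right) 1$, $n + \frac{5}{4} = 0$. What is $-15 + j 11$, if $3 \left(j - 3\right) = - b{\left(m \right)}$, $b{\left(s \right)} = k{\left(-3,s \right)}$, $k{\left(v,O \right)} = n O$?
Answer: $\frac{17}{4} \approx 4.25$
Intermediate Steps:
$n = - \frac{5}{4}$ ($n = - \frac{5}{4} + 0 = - \frac{5}{4} \approx -1.25$)
$m = -3$
$k{\left(v,O \right)} = - \frac{5 O}{4}$
$b{\left(s \right)} = - \frac{5 s}{4}$
$j = \frac{7}{4}$ ($j = 3 + \frac{\left(-1\right) \left(\left(- \frac{5}{4}\right) \left(-3\right)\right)}{3} = 3 + \frac{\left(-1\right) \frac{15}{4}}{3} = 3 + \frac{1}{3} \left(- \frac{15}{4}\right) = 3 - \frac{5}{4} = \frac{7}{4} \approx 1.75$)
$-15 + j 11 = -15 + \frac{7}{4} \cdot 11 = -15 + \frac{77}{4} = \frac{17}{4}$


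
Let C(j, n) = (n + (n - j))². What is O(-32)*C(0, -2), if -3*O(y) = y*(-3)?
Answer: -512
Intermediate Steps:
O(y) = y (O(y) = -y*(-3)/3 = -(-1)*y = y)
C(j, n) = (-j + 2*n)²
O(-32)*C(0, -2) = -32*(0 - 2*(-2))² = -32*(0 + 4)² = -32*4² = -32*16 = -512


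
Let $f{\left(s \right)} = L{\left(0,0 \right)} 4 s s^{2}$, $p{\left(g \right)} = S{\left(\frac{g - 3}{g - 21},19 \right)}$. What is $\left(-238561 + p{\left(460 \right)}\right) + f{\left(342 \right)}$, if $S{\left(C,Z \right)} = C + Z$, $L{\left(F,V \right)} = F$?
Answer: $- \frac{104719481}{439} \approx -2.3854 \cdot 10^{5}$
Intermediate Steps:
$p{\left(g \right)} = 19 + \frac{-3 + g}{-21 + g}$ ($p{\left(g \right)} = \frac{g - 3}{g - 21} + 19 = \frac{-3 + g}{-21 + g} + 19 = 19 + \frac{-3 + g}{-21 + g}$)
$f{\left(s \right)} = 0$ ($f{\left(s \right)} = 0 \cdot 4 s s^{2} = 0 s s^{2} = 0 s^{2} = 0$)
$\left(-238561 + p{\left(460 \right)}\right) + f{\left(342 \right)} = \left(-238561 + \frac{2 \left(-201 + 10 \cdot 460\right)}{-21 + 460}\right) + 0 = \left(-238561 + \frac{2 \left(-201 + 4600\right)}{439}\right) + 0 = \left(-238561 + 2 \cdot \frac{1}{439} \cdot 4399\right) + 0 = \left(-238561 + \frac{8798}{439}\right) + 0 = - \frac{104719481}{439} + 0 = - \frac{104719481}{439}$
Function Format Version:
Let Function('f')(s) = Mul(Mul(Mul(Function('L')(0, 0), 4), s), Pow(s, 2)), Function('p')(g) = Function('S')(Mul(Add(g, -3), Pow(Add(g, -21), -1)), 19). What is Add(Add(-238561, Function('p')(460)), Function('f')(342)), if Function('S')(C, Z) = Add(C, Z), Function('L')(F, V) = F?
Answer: Rational(-104719481, 439) ≈ -2.3854e+5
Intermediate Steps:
Function('p')(g) = Add(19, Mul(Pow(Add(-21, g), -1), Add(-3, g))) (Function('p')(g) = Add(Mul(Add(g, -3), Pow(Add(g, -21), -1)), 19) = Add(Mul(Add(-3, g), Pow(Add(-21, g), -1)), 19) = Add(Mul(Pow(Add(-21, g), -1), Add(-3, g)), 19) = Add(19, Mul(Pow(Add(-21, g), -1), Add(-3, g))))
Function('f')(s) = 0 (Function('f')(s) = Mul(Mul(Mul(0, 4), s), Pow(s, 2)) = Mul(Mul(0, s), Pow(s, 2)) = Mul(0, Pow(s, 2)) = 0)
Add(Add(-238561, Function('p')(460)), Function('f')(342)) = Add(Add(-238561, Mul(2, Pow(Add(-21, 460), -1), Add(-201, Mul(10, 460)))), 0) = Add(Add(-238561, Mul(2, Pow(439, -1), Add(-201, 4600))), 0) = Add(Add(-238561, Mul(2, Rational(1, 439), 4399)), 0) = Add(Add(-238561, Rational(8798, 439)), 0) = Add(Rational(-104719481, 439), 0) = Rational(-104719481, 439)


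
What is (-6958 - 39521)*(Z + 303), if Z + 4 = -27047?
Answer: 1243220292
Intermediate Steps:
Z = -27051 (Z = -4 - 27047 = -27051)
(-6958 - 39521)*(Z + 303) = (-6958 - 39521)*(-27051 + 303) = -46479*(-26748) = 1243220292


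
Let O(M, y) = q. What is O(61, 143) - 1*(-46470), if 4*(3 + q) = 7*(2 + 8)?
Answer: 92969/2 ≈ 46485.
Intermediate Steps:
q = 29/2 (q = -3 + (7*(2 + 8))/4 = -3 + (7*10)/4 = -3 + (¼)*70 = -3 + 35/2 = 29/2 ≈ 14.500)
O(M, y) = 29/2
O(61, 143) - 1*(-46470) = 29/2 - 1*(-46470) = 29/2 + 46470 = 92969/2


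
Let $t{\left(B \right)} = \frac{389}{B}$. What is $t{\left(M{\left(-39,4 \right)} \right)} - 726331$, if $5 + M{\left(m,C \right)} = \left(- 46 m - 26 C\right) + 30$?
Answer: $- \frac{1245657276}{1715} \approx -7.2633 \cdot 10^{5}$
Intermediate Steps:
$M{\left(m,C \right)} = 25 - 46 m - 26 C$ ($M{\left(m,C \right)} = -5 - \left(-30 + 26 C + 46 m\right) = 25 - 46 m - 26 C$)
$t{\left(M{\left(-39,4 \right)} \right)} - 726331 = \frac{389}{25 - -1794 - 104} - 726331 = \frac{389}{25 + 1794 - 104} - 726331 = \frac{389}{1715} - 726331 = - \frac{1245657276}{1715}$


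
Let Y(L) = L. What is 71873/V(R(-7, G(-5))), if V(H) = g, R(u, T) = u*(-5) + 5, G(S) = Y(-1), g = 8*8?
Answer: 71873/64 ≈ 1123.0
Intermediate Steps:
g = 64
G(S) = -1
R(u, T) = 5 - 5*u (R(u, T) = -5*u + 5 = 5 - 5*u)
V(H) = 64
71873/V(R(-7, G(-5))) = 71873/64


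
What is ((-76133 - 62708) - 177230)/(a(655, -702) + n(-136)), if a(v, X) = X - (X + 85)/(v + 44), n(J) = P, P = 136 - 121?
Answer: 220933629/479596 ≈ 460.67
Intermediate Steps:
P = 15
n(J) = 15
a(v, X) = X - (85 + X)/(44 + v)
((-76133 - 62708) - 177230)/(a(655, -702) + n(-136)) = ((-76133 - 62708) - 177230)/((-85 + 43*(-702) - 702*655)/(44 + 655) + 15) = (-138841 - 177230)/((-85 - 30186 - 459810)/699 + 15) = -316071/((1/699)*(-490081) + 15) = -316071/(-490081/699 + 15) = -316071/(-479596/699) = -316071*(-699/479596) = 220933629/479596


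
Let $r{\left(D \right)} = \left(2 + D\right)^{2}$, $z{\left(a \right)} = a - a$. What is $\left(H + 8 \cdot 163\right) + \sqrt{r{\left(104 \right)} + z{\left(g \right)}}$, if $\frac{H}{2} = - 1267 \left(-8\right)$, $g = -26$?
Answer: $21682$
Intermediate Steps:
$z{\left(a \right)} = 0$
$H = 20272$ ($H = 2 \left(- 1267 \left(-8\right)\right) = 2 \left(\left(-1\right) \left(-10136\right)\right) = 2 \cdot 10136 = 20272$)
$\left(H + 8 \cdot 163\right) + \sqrt{r{\left(104 \right)} + z{\left(g \right)}} = \left(20272 + 8 \cdot 163\right) + \sqrt{\left(2 + 104\right)^{2} + 0} = \left(20272 + 1304\right) + \sqrt{106^{2} + 0} = 21576 + \sqrt{11236 + 0} = 21576 + \sqrt{11236} = 21576 + 106 = 21682$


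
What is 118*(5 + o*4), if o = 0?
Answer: 590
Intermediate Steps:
118*(5 + o*4) = 118*(5 + 0*4) = 118*(5 + 0) = 118*5 = 590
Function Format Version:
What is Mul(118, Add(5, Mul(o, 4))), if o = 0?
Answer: 590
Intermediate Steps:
Mul(118, Add(5, Mul(o, 4))) = Mul(118, Add(5, Mul(0, 4))) = Mul(118, Add(5, 0)) = Mul(118, 5) = 590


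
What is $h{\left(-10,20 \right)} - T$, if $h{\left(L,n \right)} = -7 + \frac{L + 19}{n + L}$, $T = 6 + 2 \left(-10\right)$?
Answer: $\frac{79}{10} \approx 7.9$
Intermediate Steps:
$T = -14$ ($T = 6 - 20 = -14$)
$h{\left(L,n \right)} = -7 + \frac{19 + L}{L + n}$
$h{\left(-10,20 \right)} - T = \frac{19 - 140 - -60}{-10 + 20} - -14 = \frac{19 - 140 + 60}{10} + 14 = \frac{1}{10} \left(-61\right) + 14 = - \frac{61}{10} + 14 = \frac{79}{10}$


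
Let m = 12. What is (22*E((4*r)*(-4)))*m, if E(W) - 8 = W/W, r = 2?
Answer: 2376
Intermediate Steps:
E(W) = 9 (E(W) = 8 + W/W = 8 + 1 = 9)
(22*E((4*r)*(-4)))*m = (22*9)*12 = 198*12 = 2376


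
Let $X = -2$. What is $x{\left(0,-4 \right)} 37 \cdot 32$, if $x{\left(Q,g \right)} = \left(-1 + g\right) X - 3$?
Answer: $8288$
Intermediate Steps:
$x{\left(Q,g \right)} = -1 - 2 g$ ($x{\left(Q,g \right)} = \left(-1 + g\right) \left(-2\right) - 3 = \left(2 - 2 g\right) - 3 = -1 - 2 g$)
$x{\left(0,-4 \right)} 37 \cdot 32 = \left(-1 - -8\right) 37 \cdot 32 = \left(-1 + 8\right) 1184 = 7 \cdot 1184 = 8288$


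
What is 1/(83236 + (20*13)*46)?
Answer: 1/95196 ≈ 1.0505e-5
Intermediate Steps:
1/(83236 + (20*13)*46) = 1/(83236 + 260*46) = 1/(83236 + 11960) = 1/95196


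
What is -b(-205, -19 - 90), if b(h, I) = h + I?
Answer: 314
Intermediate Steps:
b(h, I) = I + h
-b(-205, -19 - 90) = -((-19 - 90) - 205) = -(-109 - 205) = -1*(-314) = 314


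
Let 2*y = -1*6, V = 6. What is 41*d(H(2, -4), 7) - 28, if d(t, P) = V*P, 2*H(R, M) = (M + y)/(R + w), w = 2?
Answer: 1694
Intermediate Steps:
y = -3 (y = (-1*6)/2 = (½)*(-6) = -3)
H(R, M) = (-3 + M)/(2*(2 + R)) (H(R, M) = ((M - 3)/(R + 2))/2 = ((-3 + M)/(2 + R))/2 = (-3 + M)/(2*(2 + R)))
d(t, P) = 6*P
41*d(H(2, -4), 7) - 28 = 41*(6*7) - 28 = 41*42 - 28 = 1722 - 28 = 1694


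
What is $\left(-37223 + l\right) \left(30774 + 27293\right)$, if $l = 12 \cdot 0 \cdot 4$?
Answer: $-2161427941$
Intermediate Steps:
$l = 0$ ($l = 0 \cdot 4 = 0$)
$\left(-37223 + l\right) \left(30774 + 27293\right) = \left(-37223 + 0\right) \left(30774 + 27293\right) = \left(-37223\right) 58067 = -2161427941$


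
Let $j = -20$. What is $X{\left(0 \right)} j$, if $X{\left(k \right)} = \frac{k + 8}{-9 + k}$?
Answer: $\frac{160}{9} \approx 17.778$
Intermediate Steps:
$X{\left(k \right)} = \frac{8 + k}{-9 + k}$
$X{\left(0 \right)} j = \frac{8 + 0}{-9 + 0} \left(-20\right) = \frac{1}{-9} \cdot 8 \left(-20\right) = \left(- \frac{1}{9}\right) 8 \left(-20\right) = \left(- \frac{8}{9}\right) \left(-20\right) = \frac{160}{9}$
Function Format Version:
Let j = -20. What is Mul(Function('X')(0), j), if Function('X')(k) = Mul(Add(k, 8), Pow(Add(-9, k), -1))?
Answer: Rational(160, 9) ≈ 17.778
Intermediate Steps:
Function('X')(k) = Mul(Pow(Add(-9, k), -1), Add(8, k)) (Function('X')(k) = Mul(Add(8, k), Pow(Add(-9, k), -1)) = Mul(Pow(Add(-9, k), -1), Add(8, k)))
Mul(Function('X')(0), j) = Mul(Mul(Pow(Add(-9, 0), -1), Add(8, 0)), -20) = Mul(Mul(Pow(-9, -1), 8), -20) = Mul(Mul(Rational(-1, 9), 8), -20) = Mul(Rational(-8, 9), -20) = Rational(160, 9)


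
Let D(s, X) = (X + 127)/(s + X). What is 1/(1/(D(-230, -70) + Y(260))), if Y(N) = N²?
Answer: 6759981/100 ≈ 67600.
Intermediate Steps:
D(s, X) = (127 + X)/(X + s)
1/(1/(D(-230, -70) + Y(260))) = 1/(1/((127 - 70)/(-70 - 230) + 260²)) = 1/(1/(57/(-300) + 67600)) = 1/(1/(-1/300*57 + 67600)) = 1/(1/(-19/100 + 67600)) = 1/(1/(6759981/100)) = 1/(100/6759981) = 6759981/100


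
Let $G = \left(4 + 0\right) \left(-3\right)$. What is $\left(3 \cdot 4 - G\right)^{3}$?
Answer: $13824$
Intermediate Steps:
$G = -12$ ($G = 4 \left(-3\right) = -12$)
$\left(3 \cdot 4 - G\right)^{3} = \left(3 \cdot 4 - -12\right)^{3} = \left(12 + 12\right)^{3} = 24^{3} = 13824$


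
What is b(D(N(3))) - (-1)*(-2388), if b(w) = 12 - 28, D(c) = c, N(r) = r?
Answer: -2404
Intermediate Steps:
b(w) = -16
b(D(N(3))) - (-1)*(-2388) = -16 - (-1)*(-2388) = -16 - 1*2388 = -16 - 2388 = -2404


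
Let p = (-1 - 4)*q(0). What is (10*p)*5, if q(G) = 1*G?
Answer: 0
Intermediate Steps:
q(G) = G
p = 0 (p = (-1 - 4)*0 = -5*0 = 0)
(10*p)*5 = (10*0)*5 = 0*5 = 0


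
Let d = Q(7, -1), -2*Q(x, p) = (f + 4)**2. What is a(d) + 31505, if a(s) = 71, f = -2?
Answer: 31576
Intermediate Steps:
Q(x, p) = -2 (Q(x, p) = -(-2 + 4)**2/2 = -1/2*2**2 = -1/2*4 = -2)
d = -2
a(d) + 31505 = 71 + 31505 = 31576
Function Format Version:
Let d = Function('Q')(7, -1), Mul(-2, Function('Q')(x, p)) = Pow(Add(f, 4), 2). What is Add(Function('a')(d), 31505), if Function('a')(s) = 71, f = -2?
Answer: 31576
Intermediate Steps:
Function('Q')(x, p) = -2 (Function('Q')(x, p) = Mul(Rational(-1, 2), Pow(Add(-2, 4), 2)) = Mul(Rational(-1, 2), Pow(2, 2)) = Mul(Rational(-1, 2), 4) = -2)
d = -2
Add(Function('a')(d), 31505) = Add(71, 31505) = 31576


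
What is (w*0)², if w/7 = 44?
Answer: 0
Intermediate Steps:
w = 308 (w = 7*44 = 308)
(w*0)² = (308*0)² = 0² = 0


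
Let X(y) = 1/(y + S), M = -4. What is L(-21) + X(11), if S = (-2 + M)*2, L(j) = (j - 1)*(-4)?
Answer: 87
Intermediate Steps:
L(j) = 4 - 4*j (L(j) = (-1 + j)*(-4) = 4 - 4*j)
S = -12 (S = (-2 - 4)*2 = -6*2 = -12)
X(y) = 1/(-12 + y) (X(y) = 1/(y - 12) = 1/(-12 + y))
L(-21) + X(11) = (4 - 4*(-21)) + 1/(-12 + 11) = (4 + 84) + 1/(-1) = 88 - 1 = 87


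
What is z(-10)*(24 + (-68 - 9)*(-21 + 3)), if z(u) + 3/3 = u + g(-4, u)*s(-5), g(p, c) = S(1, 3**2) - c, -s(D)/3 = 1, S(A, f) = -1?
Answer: -53580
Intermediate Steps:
s(D) = -3 (s(D) = -3*1 = -3)
g(p, c) = -1 - c
z(u) = 2 + 4*u (z(u) = -1 + (u + (-1 - u)*(-3)) = -1 + (u + (3 + 3*u)) = -1 + (3 + 4*u) = 2 + 4*u)
z(-10)*(24 + (-68 - 9)*(-21 + 3)) = (2 + 4*(-10))*(24 + (-68 - 9)*(-21 + 3)) = (2 - 40)*(24 - 77*(-18)) = -38*(24 + 1386) = -38*1410 = -53580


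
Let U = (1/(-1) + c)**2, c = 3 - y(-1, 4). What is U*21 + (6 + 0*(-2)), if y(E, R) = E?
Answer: 195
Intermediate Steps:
c = 4 (c = 3 - 1*(-1) = 3 + 1 = 4)
U = 9 (U = (1/(-1) + 4)**2 = (-1 + 4)**2 = 3**2 = 9)
U*21 + (6 + 0*(-2)) = 9*21 + (6 + 0*(-2)) = 189 + (6 + 0) = 189 + 6 = 195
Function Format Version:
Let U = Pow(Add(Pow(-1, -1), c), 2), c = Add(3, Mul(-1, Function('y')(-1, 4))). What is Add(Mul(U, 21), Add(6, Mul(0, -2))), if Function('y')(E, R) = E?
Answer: 195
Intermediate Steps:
c = 4 (c = Add(3, Mul(-1, -1)) = Add(3, 1) = 4)
U = 9 (U = Pow(Add(Pow(-1, -1), 4), 2) = Pow(Add(-1, 4), 2) = Pow(3, 2) = 9)
Add(Mul(U, 21), Add(6, Mul(0, -2))) = Add(Mul(9, 21), Add(6, Mul(0, -2))) = Add(189, Add(6, 0)) = Add(189, 6) = 195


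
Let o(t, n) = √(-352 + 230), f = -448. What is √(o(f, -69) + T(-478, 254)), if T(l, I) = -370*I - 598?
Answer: √(-94578 + I*√122) ≈ 0.018 + 307.54*I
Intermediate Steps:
o(t, n) = I*√122 (o(t, n) = √(-122) = I*√122)
T(l, I) = -598 - 370*I
√(o(f, -69) + T(-478, 254)) = √(I*√122 + (-598 - 370*254)) = √(I*√122 + (-598 - 93980)) = √(I*√122 - 94578) = √(-94578 + I*√122)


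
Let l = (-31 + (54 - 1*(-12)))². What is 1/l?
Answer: 1/1225 ≈ 0.00081633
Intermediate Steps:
l = 1225 (l = (-31 + (54 + 12))² = (-31 + 66)² = 35² = 1225)
1/l = 1/1225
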